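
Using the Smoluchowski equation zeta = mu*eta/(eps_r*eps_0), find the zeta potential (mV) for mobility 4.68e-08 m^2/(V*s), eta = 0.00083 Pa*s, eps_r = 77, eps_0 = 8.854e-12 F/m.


Smoluchowski equation: zeta = mu * eta / (eps_r * eps_0)
zeta = 4.68e-08 * 0.00083 / (77 * 8.854e-12)
zeta = 0.056976 V = 56.98 mV

56.98


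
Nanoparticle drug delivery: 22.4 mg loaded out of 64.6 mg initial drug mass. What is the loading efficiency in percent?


Drug loading efficiency = (drug loaded / drug initial) * 100
DLE = 22.4 / 64.6 * 100
DLE = 0.3467 * 100
DLE = 34.67%

34.67


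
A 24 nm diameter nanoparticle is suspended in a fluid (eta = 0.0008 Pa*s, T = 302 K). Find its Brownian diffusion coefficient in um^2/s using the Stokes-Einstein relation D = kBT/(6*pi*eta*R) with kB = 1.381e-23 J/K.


Radius R = 24/2 = 12 nm = 1.2e-08 m
D = kB*T / (6*pi*eta*R)
D = 1.381e-23 * 302 / (6 * pi * 0.0008 * 1.2e-08)
D = 2.30477e-11 m^2/s = 23.048 um^2/s

23.048


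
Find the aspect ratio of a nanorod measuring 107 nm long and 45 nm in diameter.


Aspect ratio AR = length / diameter
AR = 107 / 45
AR = 2.38

2.38


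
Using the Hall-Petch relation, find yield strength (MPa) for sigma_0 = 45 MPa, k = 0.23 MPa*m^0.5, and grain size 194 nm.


d = 194 nm = 1.94e-07 m
sqrt(d) = 0.0004404543
Hall-Petch contribution = k / sqrt(d) = 0.23 / 0.0004404543 = 522.2 MPa
sigma = sigma_0 + k/sqrt(d) = 45 + 522.2 = 567.2 MPa

567.2


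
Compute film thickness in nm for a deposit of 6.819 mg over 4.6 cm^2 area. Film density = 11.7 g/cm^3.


Convert: m = 6.819 mg = 6.8190e-06 kg, A = 4.6 cm^2 = 4.6000e-04 m^2, rho = 11.7 g/cm^3 = 11700 kg/m^3
t = m / (A * rho)
t = 6.8190e-06 / (4.6000e-04 * 11700)
t = 1.2670e-06 m = 1267.0 nm

1267.0


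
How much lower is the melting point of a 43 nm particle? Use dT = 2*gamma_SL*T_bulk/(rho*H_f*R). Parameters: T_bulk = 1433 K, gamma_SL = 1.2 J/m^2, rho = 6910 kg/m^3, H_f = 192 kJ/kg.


Radius R = 43/2 = 21.5 nm = 2.15e-08 m
Convert H_f = 192 kJ/kg = 192000 J/kg
dT = 2 * gamma_SL * T_bulk / (rho * H_f * R)
dT = 2 * 1.2 * 1433 / (6910 * 192000 * 2.15e-08)
dT = 120.6 K

120.6


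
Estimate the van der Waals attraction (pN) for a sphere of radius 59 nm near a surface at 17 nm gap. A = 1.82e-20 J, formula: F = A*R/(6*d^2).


Convert to SI: R = 59 nm = 5.9e-08 m, d = 17 nm = 1.7e-08 m
F = A * R / (6 * d^2)
F = 1.82e-20 * 5.9e-08 / (6 * (1.7e-08)^2)
F = 6.19262e-13 N = 0.619 pN

0.619


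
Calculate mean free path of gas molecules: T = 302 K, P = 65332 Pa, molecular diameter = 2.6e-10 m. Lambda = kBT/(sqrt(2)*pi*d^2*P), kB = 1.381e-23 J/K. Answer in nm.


Mean free path: lambda = kB*T / (sqrt(2) * pi * d^2 * P)
lambda = 1.381e-23 * 302 / (sqrt(2) * pi * (2.6e-10)^2 * 65332)
lambda = 2.12551e-07 m
lambda = 212.55 nm

212.55


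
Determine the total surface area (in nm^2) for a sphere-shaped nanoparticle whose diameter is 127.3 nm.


Radius r = 127.3/2 = 63.65 nm
Surface area SA = 4 * pi * r^2
SA = 4 * pi * (63.65)^2
SA = 50910.42 nm^2

50910.42


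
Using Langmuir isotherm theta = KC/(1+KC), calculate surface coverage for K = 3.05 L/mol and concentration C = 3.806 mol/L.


Langmuir isotherm: theta = K*C / (1 + K*C)
K*C = 3.05 * 3.806 = 11.6083
theta = 11.6083 / (1 + 11.6083) = 11.6083 / 12.6083
theta = 0.9207

0.9207


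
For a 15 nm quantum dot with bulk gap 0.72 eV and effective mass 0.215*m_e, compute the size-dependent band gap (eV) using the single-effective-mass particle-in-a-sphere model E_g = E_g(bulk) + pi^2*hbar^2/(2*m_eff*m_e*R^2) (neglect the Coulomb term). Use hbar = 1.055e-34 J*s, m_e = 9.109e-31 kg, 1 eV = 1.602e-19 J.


Radius R = 15/2 nm = 7.5e-09 m
Confinement energy dE = pi^2 * hbar^2 / (2 * m_eff * m_e * R^2)
dE = pi^2 * (1.055e-34)^2 / (2 * 0.215 * 9.109e-31 * (7.5e-09)^2) J, divided by 1.602e-19 J/eV
dE = 0.0311 eV
Total band gap = E_g(bulk) + dE = 0.72 + 0.0311 = 0.7511 eV

0.7511


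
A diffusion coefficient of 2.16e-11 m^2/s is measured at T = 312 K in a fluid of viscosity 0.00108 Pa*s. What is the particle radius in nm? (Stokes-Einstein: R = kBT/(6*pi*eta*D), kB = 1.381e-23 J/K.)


Stokes-Einstein: R = kB*T / (6*pi*eta*D)
R = 1.381e-23 * 312 / (6 * pi * 0.00108 * 2.16e-11)
R = 9.79873e-09 m = 9.8 nm

9.8


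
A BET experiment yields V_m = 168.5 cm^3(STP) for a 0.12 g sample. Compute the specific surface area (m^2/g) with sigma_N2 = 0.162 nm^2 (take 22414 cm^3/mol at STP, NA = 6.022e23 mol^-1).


Number of moles in monolayer = V_m / 22414 = 168.5 / 22414 = 0.00751762
Number of molecules = moles * NA = 0.00751762 * 6.022e23
SA = molecules * sigma / mass
SA = (168.5 / 22414) * 6.022e23 * 0.162e-18 / 0.12
SA = 6111.6 m^2/g

6111.6


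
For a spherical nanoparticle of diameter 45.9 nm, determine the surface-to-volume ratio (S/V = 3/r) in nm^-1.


Radius r = 45.9/2 = 22.95 nm
S/V = 3 / r = 3 / 22.95
S/V = 0.1307 nm^-1

0.1307


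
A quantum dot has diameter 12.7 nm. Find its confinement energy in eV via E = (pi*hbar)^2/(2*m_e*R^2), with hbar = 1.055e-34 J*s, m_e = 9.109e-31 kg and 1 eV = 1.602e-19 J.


Radius R = 12.7/2 = 6.35 nm = 6.35e-09 m
E = (pi * 1.055e-34)^2 / (2 * 9.109e-31 * (6.35e-09)^2)
E(J) = 1.4954e-21
E = E(J) / 1.602e-19 = 0.0093 eV

0.0093


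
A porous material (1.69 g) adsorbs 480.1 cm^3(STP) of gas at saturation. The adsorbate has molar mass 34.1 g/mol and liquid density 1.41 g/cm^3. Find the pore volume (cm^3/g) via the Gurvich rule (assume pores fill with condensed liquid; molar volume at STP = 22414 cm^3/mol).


Moles adsorbed n = V_ads / 22414 = 480.1 / 22414 = 2.141965e-02 mol
Liquid volume V_liq = n * M / rho_liq = 2.141965e-02 * 34.1 / 1.41 = 0.51802 cm^3
Specific pore volume V_pore = V_liq / m_sample = 0.51802 / 1.69
V_pore = 0.3065 cm^3/g

0.3065


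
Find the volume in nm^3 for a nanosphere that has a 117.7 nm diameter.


Radius r = 117.7/2 = 58.85 nm
Volume V = (4/3) * pi * r^3
V = (4/3) * pi * (58.85)^3
V = 853744.68 nm^3

853744.68


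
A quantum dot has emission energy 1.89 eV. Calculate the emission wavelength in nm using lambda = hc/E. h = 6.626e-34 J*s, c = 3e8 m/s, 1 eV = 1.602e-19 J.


Convert energy: E = 1.89 eV = 1.89 * 1.602e-19 = 3.02778e-19 J
lambda = h*c / E = 6.626e-34 * 3e8 / 3.02778e-19
lambda = 6.56521e-07 m = 656.5 nm

656.5


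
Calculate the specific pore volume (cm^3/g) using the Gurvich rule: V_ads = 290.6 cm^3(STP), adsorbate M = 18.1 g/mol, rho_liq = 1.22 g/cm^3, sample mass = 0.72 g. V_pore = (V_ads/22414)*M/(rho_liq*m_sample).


Moles adsorbed n = V_ads / 22414 = 290.6 / 22414 = 1.296511e-02 mol
Liquid volume V_liq = n * M / rho_liq = 1.296511e-02 * 18.1 / 1.22 = 0.19235 cm^3
Specific pore volume V_pore = V_liq / m_sample = 0.19235 / 0.72
V_pore = 0.2672 cm^3/g

0.2672


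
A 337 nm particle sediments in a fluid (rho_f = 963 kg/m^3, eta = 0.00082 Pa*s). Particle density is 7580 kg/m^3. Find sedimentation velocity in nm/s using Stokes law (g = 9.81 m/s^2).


Radius R = 337/2 nm = 1.685e-07 m
Density difference = 7580 - 963 = 6617 kg/m^3
v = 2 * R^2 * (rho_p - rho_f) * g / (9 * eta)
v = 2 * (1.685e-07)^2 * 6617 * 9.81 / (9 * 0.00082)
v = 4.99463e-07 m/s = 499.4633 nm/s

499.4633


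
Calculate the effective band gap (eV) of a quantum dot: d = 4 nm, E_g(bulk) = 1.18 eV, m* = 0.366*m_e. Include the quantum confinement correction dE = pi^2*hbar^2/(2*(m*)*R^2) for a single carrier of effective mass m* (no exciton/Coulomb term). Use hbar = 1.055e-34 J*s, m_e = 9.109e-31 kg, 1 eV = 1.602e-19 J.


Radius R = 4/2 nm = 2e-09 m
Confinement energy dE = pi^2 * hbar^2 / (2 * m_eff * m_e * R^2)
dE = pi^2 * (1.055e-34)^2 / (2 * 0.366 * 9.109e-31 * (2e-09)^2) J, divided by 1.602e-19 J/eV
dE = 0.2571 eV
Total band gap = E_g(bulk) + dE = 1.18 + 0.2571 = 1.4371 eV

1.4371


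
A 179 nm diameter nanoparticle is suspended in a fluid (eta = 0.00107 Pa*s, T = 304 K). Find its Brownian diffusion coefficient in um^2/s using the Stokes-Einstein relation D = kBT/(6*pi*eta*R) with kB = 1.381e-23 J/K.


Radius R = 179/2 = 89.5 nm = 8.95e-08 m
D = kB*T / (6*pi*eta*R)
D = 1.381e-23 * 304 / (6 * pi * 0.00107 * 8.95e-08)
D = 2.32573e-12 m^2/s = 2.326 um^2/s

2.326


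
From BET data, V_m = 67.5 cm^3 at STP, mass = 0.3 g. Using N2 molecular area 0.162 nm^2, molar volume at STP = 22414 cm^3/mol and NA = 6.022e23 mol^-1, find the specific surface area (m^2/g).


Number of moles in monolayer = V_m / 22414 = 67.5 / 22414 = 0.00301151
Number of molecules = moles * NA = 0.00301151 * 6.022e23
SA = molecules * sigma / mass
SA = (67.5 / 22414) * 6.022e23 * 0.162e-18 / 0.3
SA = 979.3 m^2/g

979.3


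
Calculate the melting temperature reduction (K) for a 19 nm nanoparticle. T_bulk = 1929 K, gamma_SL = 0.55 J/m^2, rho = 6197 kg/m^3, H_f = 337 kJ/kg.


Radius R = 19/2 = 9.5 nm = 9.5e-09 m
Convert H_f = 337 kJ/kg = 337000 J/kg
dT = 2 * gamma_SL * T_bulk / (rho * H_f * R)
dT = 2 * 0.55 * 1929 / (6197 * 337000 * 9.5e-09)
dT = 107.0 K

107.0


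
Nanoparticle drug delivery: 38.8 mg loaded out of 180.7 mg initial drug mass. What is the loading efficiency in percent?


Drug loading efficiency = (drug loaded / drug initial) * 100
DLE = 38.8 / 180.7 * 100
DLE = 0.2147 * 100
DLE = 21.47%

21.47


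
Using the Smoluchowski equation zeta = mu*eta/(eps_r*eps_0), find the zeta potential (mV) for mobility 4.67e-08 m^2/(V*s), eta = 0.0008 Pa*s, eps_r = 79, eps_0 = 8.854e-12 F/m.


Smoluchowski equation: zeta = mu * eta / (eps_r * eps_0)
zeta = 4.67e-08 * 0.0008 / (79 * 8.854e-12)
zeta = 0.053412 V = 53.41 mV

53.41


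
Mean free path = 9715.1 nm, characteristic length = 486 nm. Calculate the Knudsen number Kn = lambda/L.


Knudsen number Kn = lambda / L
Kn = 9715.1 / 486
Kn = 19.9899

19.9899


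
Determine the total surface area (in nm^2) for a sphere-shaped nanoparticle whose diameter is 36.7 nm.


Radius r = 36.7/2 = 18.35 nm
Surface area SA = 4 * pi * r^2
SA = 4 * pi * (18.35)^2
SA = 4231.38 nm^2

4231.38


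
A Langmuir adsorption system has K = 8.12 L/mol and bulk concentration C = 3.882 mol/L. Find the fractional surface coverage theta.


Langmuir isotherm: theta = K*C / (1 + K*C)
K*C = 8.12 * 3.882 = 31.52184
theta = 31.52184 / (1 + 31.52184) = 31.52184 / 32.52184
theta = 0.9693

0.9693


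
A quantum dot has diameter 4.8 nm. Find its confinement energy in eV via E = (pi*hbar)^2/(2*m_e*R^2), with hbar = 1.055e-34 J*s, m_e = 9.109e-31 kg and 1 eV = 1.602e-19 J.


Radius R = 4.8/2 = 2.4 nm = 2.4e-09 m
E = (pi * 1.055e-34)^2 / (2 * 9.109e-31 * (2.4e-09)^2)
E(J) = 1.04684e-20
E = E(J) / 1.602e-19 = 0.0653 eV

0.0653


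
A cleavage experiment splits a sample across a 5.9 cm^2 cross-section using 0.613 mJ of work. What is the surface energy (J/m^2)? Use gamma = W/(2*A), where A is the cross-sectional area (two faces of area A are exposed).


Convert: A = 5.9 cm^2 = 0.00059 m^2, W = 0.613 mJ = 0.000613 J
Cleaving exposes two faces of area A, so total new surface = 2*A and gamma = W / (2*A)
gamma = 0.000613 / (2 * 0.00059)
gamma = 0.519 J/m^2

0.519


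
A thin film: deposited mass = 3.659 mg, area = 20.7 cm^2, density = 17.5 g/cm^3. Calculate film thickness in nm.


Convert: m = 3.659 mg = 3.6590e-06 kg, A = 20.7 cm^2 = 2.0700e-03 m^2, rho = 17.5 g/cm^3 = 17500 kg/m^3
t = m / (A * rho)
t = 3.6590e-06 / (2.0700e-03 * 17500)
t = 1.0101e-07 m = 101.0 nm

101.0


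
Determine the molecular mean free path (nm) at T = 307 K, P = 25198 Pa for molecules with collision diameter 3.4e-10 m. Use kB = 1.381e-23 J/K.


Mean free path: lambda = kB*T / (sqrt(2) * pi * d^2 * P)
lambda = 1.381e-23 * 307 / (sqrt(2) * pi * (3.4e-10)^2 * 25198)
lambda = 3.276e-07 m
lambda = 327.6 nm

327.6


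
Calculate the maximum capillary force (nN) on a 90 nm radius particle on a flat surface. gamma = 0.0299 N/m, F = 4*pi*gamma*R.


Convert radius: R = 90 nm = 9e-08 m
F = 4 * pi * gamma * R
F = 4 * pi * 0.0299 * 9e-08
F = 3.38161e-08 N = 33.8161 nN

33.8161


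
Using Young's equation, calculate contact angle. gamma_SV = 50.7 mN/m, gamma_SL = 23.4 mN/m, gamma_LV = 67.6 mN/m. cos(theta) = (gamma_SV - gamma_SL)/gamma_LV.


cos(theta) = (gamma_SV - gamma_SL) / gamma_LV
cos(theta) = (50.7 - 23.4) / 67.6
cos(theta) = 0.403846
theta = arccos(0.403846) = 66.18 degrees

66.18


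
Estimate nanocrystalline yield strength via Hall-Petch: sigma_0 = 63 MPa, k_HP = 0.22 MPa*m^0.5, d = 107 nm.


d = 107 nm = 1.07e-07 m
sqrt(d) = 0.0003271085
Hall-Petch contribution = k / sqrt(d) = 0.22 / 0.0003271085 = 672.6 MPa
sigma = sigma_0 + k/sqrt(d) = 63 + 672.6 = 735.6 MPa

735.6


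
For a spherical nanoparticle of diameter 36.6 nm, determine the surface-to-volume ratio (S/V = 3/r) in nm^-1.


Radius r = 36.6/2 = 18.3 nm
S/V = 3 / r = 3 / 18.3
S/V = 0.1639 nm^-1

0.1639


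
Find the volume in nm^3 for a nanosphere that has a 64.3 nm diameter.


Radius r = 64.3/2 = 32.15 nm
Volume V = (4/3) * pi * r^3
V = (4/3) * pi * (32.15)^3
V = 139197.53 nm^3

139197.53


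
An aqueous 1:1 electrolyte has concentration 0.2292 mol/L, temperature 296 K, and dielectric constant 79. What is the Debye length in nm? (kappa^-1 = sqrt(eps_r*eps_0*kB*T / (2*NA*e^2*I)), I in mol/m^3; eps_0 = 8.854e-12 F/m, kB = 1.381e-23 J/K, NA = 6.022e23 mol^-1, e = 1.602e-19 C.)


Ionic strength I = 0.2292 * 1^2 * 1000 = 229.2 mol/m^3
kappa^-1 = sqrt(79 * 8.854e-12 * 1.381e-23 * 296 / (2 * 6.022e23 * (1.602e-19)^2 * 229.2))
kappa^-1 = 0.635 nm

0.635


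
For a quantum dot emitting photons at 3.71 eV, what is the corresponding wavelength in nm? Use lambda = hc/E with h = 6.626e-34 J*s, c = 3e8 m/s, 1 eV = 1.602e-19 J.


Convert energy: E = 3.71 eV = 3.71 * 1.602e-19 = 5.94342e-19 J
lambda = h*c / E = 6.626e-34 * 3e8 / 5.94342e-19
lambda = 3.34454e-07 m = 334.5 nm

334.5


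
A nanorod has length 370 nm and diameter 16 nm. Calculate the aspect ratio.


Aspect ratio AR = length / diameter
AR = 370 / 16
AR = 23.12

23.12


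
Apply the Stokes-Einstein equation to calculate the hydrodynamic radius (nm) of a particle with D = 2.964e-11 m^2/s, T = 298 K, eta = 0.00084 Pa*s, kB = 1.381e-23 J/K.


Stokes-Einstein: R = kB*T / (6*pi*eta*D)
R = 1.381e-23 * 298 / (6 * pi * 0.00084 * 2.964e-11)
R = 8.76903e-09 m = 8.77 nm

8.77


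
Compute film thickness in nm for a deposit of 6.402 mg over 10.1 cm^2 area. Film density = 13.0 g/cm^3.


Convert: m = 6.402 mg = 6.4020e-06 kg, A = 10.1 cm^2 = 1.0100e-03 m^2, rho = 13.0 g/cm^3 = 13000 kg/m^3
t = m / (A * rho)
t = 6.4020e-06 / (1.0100e-03 * 13000)
t = 4.8759e-07 m = 487.6 nm

487.6


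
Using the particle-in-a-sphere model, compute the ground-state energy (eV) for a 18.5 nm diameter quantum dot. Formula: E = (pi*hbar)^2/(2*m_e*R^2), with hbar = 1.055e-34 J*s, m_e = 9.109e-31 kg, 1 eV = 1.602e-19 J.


Radius R = 18.5/2 = 9.25 nm = 9.25e-09 m
E = (pi * 1.055e-34)^2 / (2 * 9.109e-31 * (9.25e-09)^2)
E(J) = 7.04726e-22
E = E(J) / 1.602e-19 = 0.0044 eV

0.0044


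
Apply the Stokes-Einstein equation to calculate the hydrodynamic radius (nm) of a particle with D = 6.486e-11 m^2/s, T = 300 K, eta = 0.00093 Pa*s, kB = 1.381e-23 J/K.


Stokes-Einstein: R = kB*T / (6*pi*eta*D)
R = 1.381e-23 * 300 / (6 * pi * 0.00093 * 6.486e-11)
R = 3.64379e-09 m = 3.64 nm

3.64


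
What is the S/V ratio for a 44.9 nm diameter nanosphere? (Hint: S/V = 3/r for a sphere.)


Radius r = 44.9/2 = 22.45 nm
S/V = 3 / r = 3 / 22.45
S/V = 0.1336 nm^-1

0.1336


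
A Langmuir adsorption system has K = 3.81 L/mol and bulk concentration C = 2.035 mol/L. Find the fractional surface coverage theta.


Langmuir isotherm: theta = K*C / (1 + K*C)
K*C = 3.81 * 2.035 = 7.75335
theta = 7.75335 / (1 + 7.75335) = 7.75335 / 8.75335
theta = 0.8858

0.8858


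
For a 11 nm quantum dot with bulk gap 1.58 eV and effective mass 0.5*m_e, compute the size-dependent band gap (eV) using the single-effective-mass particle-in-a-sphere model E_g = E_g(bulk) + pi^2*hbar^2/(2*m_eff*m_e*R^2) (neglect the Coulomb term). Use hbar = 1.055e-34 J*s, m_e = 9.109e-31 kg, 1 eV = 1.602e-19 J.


Radius R = 11/2 nm = 5.5e-09 m
Confinement energy dE = pi^2 * hbar^2 / (2 * m_eff * m_e * R^2)
dE = pi^2 * (1.055e-34)^2 / (2 * 0.5 * 9.109e-31 * (5.5e-09)^2) J, divided by 1.602e-19 J/eV
dE = 0.0249 eV
Total band gap = E_g(bulk) + dE = 1.58 + 0.0249 = 1.6049 eV

1.6049


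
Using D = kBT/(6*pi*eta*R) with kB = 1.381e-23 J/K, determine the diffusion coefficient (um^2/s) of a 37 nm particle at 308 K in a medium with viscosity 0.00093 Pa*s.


Radius R = 37/2 = 18.5 nm = 1.85e-08 m
D = kB*T / (6*pi*eta*R)
D = 1.381e-23 * 308 / (6 * pi * 0.00093 * 1.85e-08)
D = 1.31156e-11 m^2/s = 13.116 um^2/s

13.116


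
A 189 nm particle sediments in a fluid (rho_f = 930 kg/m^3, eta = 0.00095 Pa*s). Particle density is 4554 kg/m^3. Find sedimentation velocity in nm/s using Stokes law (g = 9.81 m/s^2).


Radius R = 189/2 nm = 9.45e-08 m
Density difference = 4554 - 930 = 3624 kg/m^3
v = 2 * R^2 * (rho_p - rho_f) * g / (9 * eta)
v = 2 * (9.45e-08)^2 * 3624 * 9.81 / (9 * 0.00095)
v = 7.42651e-08 m/s = 74.2651 nm/s

74.2651


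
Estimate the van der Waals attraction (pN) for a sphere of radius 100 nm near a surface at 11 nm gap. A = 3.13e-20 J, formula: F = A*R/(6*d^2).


Convert to SI: R = 100 nm = 1e-07 m, d = 11 nm = 1.1e-08 m
F = A * R / (6 * d^2)
F = 3.13e-20 * 1e-07 / (6 * (1.1e-08)^2)
F = 4.31129e-12 N = 4.311 pN

4.311


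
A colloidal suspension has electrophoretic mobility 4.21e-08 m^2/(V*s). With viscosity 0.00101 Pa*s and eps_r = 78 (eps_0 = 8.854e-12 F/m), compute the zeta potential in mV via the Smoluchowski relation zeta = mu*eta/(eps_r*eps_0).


Smoluchowski equation: zeta = mu * eta / (eps_r * eps_0)
zeta = 4.21e-08 * 0.00101 / (78 * 8.854e-12)
zeta = 0.06157 V = 61.57 mV

61.57


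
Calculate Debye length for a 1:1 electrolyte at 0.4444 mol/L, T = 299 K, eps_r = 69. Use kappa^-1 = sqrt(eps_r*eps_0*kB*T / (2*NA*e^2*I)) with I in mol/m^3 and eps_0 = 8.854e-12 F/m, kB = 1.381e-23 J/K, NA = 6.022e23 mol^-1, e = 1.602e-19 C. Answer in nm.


Ionic strength I = 0.4444 * 1^2 * 1000 = 444.4 mol/m^3
kappa^-1 = sqrt(69 * 8.854e-12 * 1.381e-23 * 299 / (2 * 6.022e23 * (1.602e-19)^2 * 444.4))
kappa^-1 = 0.429 nm

0.429


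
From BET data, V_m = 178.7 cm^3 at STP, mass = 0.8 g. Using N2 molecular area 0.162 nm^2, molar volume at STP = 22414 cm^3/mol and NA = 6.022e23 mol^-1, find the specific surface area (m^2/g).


Number of moles in monolayer = V_m / 22414 = 178.7 / 22414 = 0.0079727
Number of molecules = moles * NA = 0.0079727 * 6.022e23
SA = molecules * sigma / mass
SA = (178.7 / 22414) * 6.022e23 * 0.162e-18 / 0.8
SA = 972.2 m^2/g

972.2


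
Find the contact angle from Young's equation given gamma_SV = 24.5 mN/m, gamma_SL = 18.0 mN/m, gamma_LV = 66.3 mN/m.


cos(theta) = (gamma_SV - gamma_SL) / gamma_LV
cos(theta) = (24.5 - 18.0) / 66.3
cos(theta) = 0.098039
theta = arccos(0.098039) = 84.37 degrees

84.37


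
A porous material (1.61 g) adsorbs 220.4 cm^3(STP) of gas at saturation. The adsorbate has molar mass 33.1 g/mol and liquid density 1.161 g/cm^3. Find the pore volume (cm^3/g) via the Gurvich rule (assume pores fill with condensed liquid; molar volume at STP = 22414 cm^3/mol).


Moles adsorbed n = V_ads / 22414 = 220.4 / 22414 = 9.833140e-03 mol
Liquid volume V_liq = n * M / rho_liq = 9.833140e-03 * 33.1 / 1.161 = 0.28034 cm^3
Specific pore volume V_pore = V_liq / m_sample = 0.28034 / 1.61
V_pore = 0.1741 cm^3/g

0.1741


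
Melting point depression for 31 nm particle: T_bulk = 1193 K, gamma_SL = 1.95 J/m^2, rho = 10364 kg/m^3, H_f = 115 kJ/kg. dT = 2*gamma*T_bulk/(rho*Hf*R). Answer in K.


Radius R = 31/2 = 15.5 nm = 1.55e-08 m
Convert H_f = 115 kJ/kg = 115000 J/kg
dT = 2 * gamma_SL * T_bulk / (rho * H_f * R)
dT = 2 * 1.95 * 1193 / (10364 * 115000 * 1.55e-08)
dT = 251.9 K

251.9


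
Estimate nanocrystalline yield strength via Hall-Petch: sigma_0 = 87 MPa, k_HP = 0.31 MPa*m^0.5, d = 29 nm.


d = 29 nm = 2.9e-08 m
sqrt(d) = 0.0001702939
Hall-Petch contribution = k / sqrt(d) = 0.31 / 0.0001702939 = 1820.4 MPa
sigma = sigma_0 + k/sqrt(d) = 87 + 1820.4 = 1907.4 MPa

1907.4


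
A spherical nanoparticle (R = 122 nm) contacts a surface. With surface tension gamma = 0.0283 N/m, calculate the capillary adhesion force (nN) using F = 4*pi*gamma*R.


Convert radius: R = 122 nm = 1.22e-07 m
F = 4 * pi * gamma * R
F = 4 * pi * 0.0283 * 1.22e-07
F = 4.33867e-08 N = 43.3867 nN

43.3867


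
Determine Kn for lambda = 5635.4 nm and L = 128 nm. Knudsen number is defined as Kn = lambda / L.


Knudsen number Kn = lambda / L
Kn = 5635.4 / 128
Kn = 44.0266

44.0266


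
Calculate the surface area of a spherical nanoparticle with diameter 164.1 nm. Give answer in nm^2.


Radius r = 164.1/2 = 82.05 nm
Surface area SA = 4 * pi * r^2
SA = 4 * pi * (82.05)^2
SA = 84599.35 nm^2

84599.35


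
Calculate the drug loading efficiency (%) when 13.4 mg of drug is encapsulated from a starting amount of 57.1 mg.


Drug loading efficiency = (drug loaded / drug initial) * 100
DLE = 13.4 / 57.1 * 100
DLE = 0.2347 * 100
DLE = 23.47%

23.47


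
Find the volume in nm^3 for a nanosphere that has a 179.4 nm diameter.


Radius r = 179.4/2 = 89.7 nm
Volume V = (4/3) * pi * r^3
V = (4/3) * pi * (89.7)^3
V = 3023193.45 nm^3

3023193.45


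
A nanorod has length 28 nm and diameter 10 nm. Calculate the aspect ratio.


Aspect ratio AR = length / diameter
AR = 28 / 10
AR = 2.8

2.8


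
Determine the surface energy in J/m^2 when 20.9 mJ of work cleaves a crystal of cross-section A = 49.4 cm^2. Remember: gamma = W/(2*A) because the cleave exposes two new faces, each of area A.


Convert: A = 49.4 cm^2 = 0.00494 m^2, W = 20.9 mJ = 0.0209 J
Cleaving exposes two faces of area A, so total new surface = 2*A and gamma = W / (2*A)
gamma = 0.0209 / (2 * 0.00494)
gamma = 2.115 J/m^2

2.115


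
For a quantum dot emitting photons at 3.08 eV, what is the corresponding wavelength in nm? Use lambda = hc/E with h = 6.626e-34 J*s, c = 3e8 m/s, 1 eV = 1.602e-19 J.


Convert energy: E = 3.08 eV = 3.08 * 1.602e-19 = 4.93416e-19 J
lambda = h*c / E = 6.626e-34 * 3e8 / 4.93416e-19
lambda = 4.02865e-07 m = 402.9 nm

402.9


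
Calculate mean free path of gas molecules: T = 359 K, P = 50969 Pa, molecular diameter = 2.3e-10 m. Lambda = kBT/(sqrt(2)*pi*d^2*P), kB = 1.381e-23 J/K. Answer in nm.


Mean free path: lambda = kB*T / (sqrt(2) * pi * d^2 * P)
lambda = 1.381e-23 * 359 / (sqrt(2) * pi * (2.3e-10)^2 * 50969)
lambda = 4.13868e-07 m
lambda = 413.87 nm

413.87


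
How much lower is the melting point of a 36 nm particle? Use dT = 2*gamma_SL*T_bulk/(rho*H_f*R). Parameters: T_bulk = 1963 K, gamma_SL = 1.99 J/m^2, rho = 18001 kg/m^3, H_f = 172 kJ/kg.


Radius R = 36/2 = 18 nm = 1.8e-08 m
Convert H_f = 172 kJ/kg = 172000 J/kg
dT = 2 * gamma_SL * T_bulk / (rho * H_f * R)
dT = 2 * 1.99 * 1963 / (18001 * 172000 * 1.8e-08)
dT = 140.2 K

140.2


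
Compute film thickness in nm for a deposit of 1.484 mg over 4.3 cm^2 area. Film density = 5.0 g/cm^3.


Convert: m = 1.484 mg = 1.4840e-06 kg, A = 4.3 cm^2 = 4.3000e-04 m^2, rho = 5.0 g/cm^3 = 5000 kg/m^3
t = m / (A * rho)
t = 1.4840e-06 / (4.3000e-04 * 5000)
t = 6.9023e-07 m = 690.2 nm

690.2


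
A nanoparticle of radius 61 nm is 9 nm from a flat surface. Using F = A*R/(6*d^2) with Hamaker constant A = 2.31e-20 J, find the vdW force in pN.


Convert to SI: R = 61 nm = 6.1e-08 m, d = 9 nm = 9e-09 m
F = A * R / (6 * d^2)
F = 2.31e-20 * 6.1e-08 / (6 * (9e-09)^2)
F = 2.89938e-12 N = 2.899 pN

2.899


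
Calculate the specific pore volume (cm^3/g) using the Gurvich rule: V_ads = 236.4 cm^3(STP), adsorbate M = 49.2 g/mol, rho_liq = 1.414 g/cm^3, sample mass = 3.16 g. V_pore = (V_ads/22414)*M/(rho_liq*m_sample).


Moles adsorbed n = V_ads / 22414 = 236.4 / 22414 = 1.054698e-02 mol
Liquid volume V_liq = n * M / rho_liq = 1.054698e-02 * 49.2 / 1.414 = 0.36698 cm^3
Specific pore volume V_pore = V_liq / m_sample = 0.36698 / 3.16
V_pore = 0.1161 cm^3/g

0.1161


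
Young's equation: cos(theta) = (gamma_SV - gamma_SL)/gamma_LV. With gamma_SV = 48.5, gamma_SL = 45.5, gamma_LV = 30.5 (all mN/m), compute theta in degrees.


cos(theta) = (gamma_SV - gamma_SL) / gamma_LV
cos(theta) = (48.5 - 45.5) / 30.5
cos(theta) = 0.098361
theta = arccos(0.098361) = 84.36 degrees

84.36


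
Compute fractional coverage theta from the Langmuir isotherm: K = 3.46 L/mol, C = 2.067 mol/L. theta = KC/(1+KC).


Langmuir isotherm: theta = K*C / (1 + K*C)
K*C = 3.46 * 2.067 = 7.15182
theta = 7.15182 / (1 + 7.15182) = 7.15182 / 8.15182
theta = 0.8773

0.8773


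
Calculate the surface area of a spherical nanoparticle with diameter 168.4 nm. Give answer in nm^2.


Radius r = 168.4/2 = 84.2 nm
Surface area SA = 4 * pi * r^2
SA = 4 * pi * (84.2)^2
SA = 89091.04 nm^2

89091.04


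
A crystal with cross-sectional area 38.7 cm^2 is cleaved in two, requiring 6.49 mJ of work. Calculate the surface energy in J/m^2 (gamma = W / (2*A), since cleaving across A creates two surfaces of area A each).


Convert: A = 38.7 cm^2 = 0.00387 m^2, W = 6.49 mJ = 0.00649 J
Cleaving exposes two faces of area A, so total new surface = 2*A and gamma = W / (2*A)
gamma = 0.00649 / (2 * 0.00387)
gamma = 0.839 J/m^2

0.839


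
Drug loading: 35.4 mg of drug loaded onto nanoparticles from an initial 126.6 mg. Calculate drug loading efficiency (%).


Drug loading efficiency = (drug loaded / drug initial) * 100
DLE = 35.4 / 126.6 * 100
DLE = 0.2796 * 100
DLE = 27.96%

27.96


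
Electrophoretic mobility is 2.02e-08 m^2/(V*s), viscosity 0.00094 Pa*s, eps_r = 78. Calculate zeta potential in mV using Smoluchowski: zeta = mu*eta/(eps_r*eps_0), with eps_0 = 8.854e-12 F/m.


Smoluchowski equation: zeta = mu * eta / (eps_r * eps_0)
zeta = 2.02e-08 * 0.00094 / (78 * 8.854e-12)
zeta = 0.027494 V = 27.49 mV

27.49


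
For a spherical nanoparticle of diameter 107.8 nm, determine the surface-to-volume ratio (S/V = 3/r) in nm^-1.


Radius r = 107.8/2 = 53.9 nm
S/V = 3 / r = 3 / 53.9
S/V = 0.0557 nm^-1

0.0557


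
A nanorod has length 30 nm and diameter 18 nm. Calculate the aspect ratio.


Aspect ratio AR = length / diameter
AR = 30 / 18
AR = 1.67

1.67


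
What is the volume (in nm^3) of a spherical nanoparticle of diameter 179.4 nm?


Radius r = 179.4/2 = 89.7 nm
Volume V = (4/3) * pi * r^3
V = (4/3) * pi * (89.7)^3
V = 3023193.45 nm^3

3023193.45


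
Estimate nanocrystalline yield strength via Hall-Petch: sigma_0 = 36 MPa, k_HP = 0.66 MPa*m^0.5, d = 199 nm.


d = 199 nm = 1.99e-07 m
sqrt(d) = 0.0004460942
Hall-Petch contribution = k / sqrt(d) = 0.66 / 0.0004460942 = 1479.5 MPa
sigma = sigma_0 + k/sqrt(d) = 36 + 1479.5 = 1515.5 MPa

1515.5


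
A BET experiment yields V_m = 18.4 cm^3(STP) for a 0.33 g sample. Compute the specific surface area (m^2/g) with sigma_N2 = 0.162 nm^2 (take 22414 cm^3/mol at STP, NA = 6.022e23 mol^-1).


Number of moles in monolayer = V_m / 22414 = 18.4 / 22414 = 0.00082092
Number of molecules = moles * NA = 0.00082092 * 6.022e23
SA = molecules * sigma / mass
SA = (18.4 / 22414) * 6.022e23 * 0.162e-18 / 0.33
SA = 242.7 m^2/g

242.7


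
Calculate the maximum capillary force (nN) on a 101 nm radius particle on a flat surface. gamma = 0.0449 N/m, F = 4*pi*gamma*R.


Convert radius: R = 101 nm = 1.01e-07 m
F = 4 * pi * gamma * R
F = 4 * pi * 0.0449 * 1.01e-07
F = 5.69872e-08 N = 56.9872 nN

56.9872


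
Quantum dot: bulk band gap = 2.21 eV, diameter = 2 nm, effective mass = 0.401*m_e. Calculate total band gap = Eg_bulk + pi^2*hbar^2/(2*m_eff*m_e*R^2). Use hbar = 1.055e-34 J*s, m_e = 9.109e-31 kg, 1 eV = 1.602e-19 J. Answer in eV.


Radius R = 2/2 nm = 1e-09 m
Confinement energy dE = pi^2 * hbar^2 / (2 * m_eff * m_e * R^2)
dE = pi^2 * (1.055e-34)^2 / (2 * 0.401 * 9.109e-31 * (1e-09)^2) J, divided by 1.602e-19 J/eV
dE = 0.9386 eV
Total band gap = E_g(bulk) + dE = 2.21 + 0.9386 = 3.1486 eV

3.1486


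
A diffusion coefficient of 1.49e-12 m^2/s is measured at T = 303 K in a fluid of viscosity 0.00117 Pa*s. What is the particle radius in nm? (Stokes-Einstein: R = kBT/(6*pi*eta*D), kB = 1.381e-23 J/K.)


Stokes-Einstein: R = kB*T / (6*pi*eta*D)
R = 1.381e-23 * 303 / (6 * pi * 0.00117 * 1.49e-12)
R = 1.27339e-07 m = 127.34 nm

127.34


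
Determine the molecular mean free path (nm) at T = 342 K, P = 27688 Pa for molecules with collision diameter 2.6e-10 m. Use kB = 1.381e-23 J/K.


Mean free path: lambda = kB*T / (sqrt(2) * pi * d^2 * P)
lambda = 1.381e-23 * 342 / (sqrt(2) * pi * (2.6e-10)^2 * 27688)
lambda = 5.67959e-07 m
lambda = 567.96 nm

567.96


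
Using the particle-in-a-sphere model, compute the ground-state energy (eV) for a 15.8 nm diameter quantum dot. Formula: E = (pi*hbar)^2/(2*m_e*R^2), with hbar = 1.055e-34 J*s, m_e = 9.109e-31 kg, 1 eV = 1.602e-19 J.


Radius R = 15.8/2 = 7.9 nm = 7.9e-09 m
E = (pi * 1.055e-34)^2 / (2 * 9.109e-31 * (7.9e-09)^2)
E(J) = 9.66162e-22
E = E(J) / 1.602e-19 = 0.006 eV

0.006


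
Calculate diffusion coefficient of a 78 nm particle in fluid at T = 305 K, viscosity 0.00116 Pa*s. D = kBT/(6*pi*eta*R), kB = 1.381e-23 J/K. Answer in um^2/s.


Radius R = 78/2 = 39 nm = 3.9e-08 m
D = kB*T / (6*pi*eta*R)
D = 1.381e-23 * 305 / (6 * pi * 0.00116 * 3.9e-08)
D = 4.93935e-12 m^2/s = 4.939 um^2/s

4.939


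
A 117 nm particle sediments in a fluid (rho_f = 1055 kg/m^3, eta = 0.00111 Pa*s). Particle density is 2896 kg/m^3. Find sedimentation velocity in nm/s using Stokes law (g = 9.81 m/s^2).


Radius R = 117/2 nm = 5.85e-08 m
Density difference = 2896 - 1055 = 1841 kg/m^3
v = 2 * R^2 * (rho_p - rho_f) * g / (9 * eta)
v = 2 * (5.85e-08)^2 * 1841 * 9.81 / (9 * 0.00111)
v = 1.23737e-08 m/s = 12.3737 nm/s

12.3737


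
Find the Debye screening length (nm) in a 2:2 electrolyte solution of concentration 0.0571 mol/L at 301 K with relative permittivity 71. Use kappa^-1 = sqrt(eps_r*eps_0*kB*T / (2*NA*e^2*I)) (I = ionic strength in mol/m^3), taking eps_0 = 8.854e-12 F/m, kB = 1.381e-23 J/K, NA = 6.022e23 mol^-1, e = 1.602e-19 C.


Ionic strength I = 0.0571 * 2^2 * 1000 = 228.4 mol/m^3
kappa^-1 = sqrt(71 * 8.854e-12 * 1.381e-23 * 301 / (2 * 6.022e23 * (1.602e-19)^2 * 228.4))
kappa^-1 = 0.608 nm

0.608


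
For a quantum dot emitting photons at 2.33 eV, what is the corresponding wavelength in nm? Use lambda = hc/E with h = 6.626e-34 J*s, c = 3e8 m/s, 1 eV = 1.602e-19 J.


Convert energy: E = 2.33 eV = 2.33 * 1.602e-19 = 3.73266e-19 J
lambda = h*c / E = 6.626e-34 * 3e8 / 3.73266e-19
lambda = 5.32542e-07 m = 532.5 nm

532.5


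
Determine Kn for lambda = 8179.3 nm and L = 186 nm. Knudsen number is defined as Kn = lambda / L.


Knudsen number Kn = lambda / L
Kn = 8179.3 / 186
Kn = 43.9747

43.9747


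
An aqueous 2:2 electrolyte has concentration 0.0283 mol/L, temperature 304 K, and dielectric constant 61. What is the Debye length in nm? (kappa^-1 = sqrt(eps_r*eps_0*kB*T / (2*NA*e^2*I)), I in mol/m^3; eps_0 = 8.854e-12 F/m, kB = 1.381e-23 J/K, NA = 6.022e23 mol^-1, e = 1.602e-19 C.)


Ionic strength I = 0.0283 * 2^2 * 1000 = 113.2 mol/m^3
kappa^-1 = sqrt(61 * 8.854e-12 * 1.381e-23 * 304 / (2 * 6.022e23 * (1.602e-19)^2 * 113.2))
kappa^-1 = 0.805 nm

0.805


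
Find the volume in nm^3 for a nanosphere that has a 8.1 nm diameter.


Radius r = 8.1/2 = 4.05 nm
Volume V = (4/3) * pi * r^3
V = (4/3) * pi * (4.05)^3
V = 278.26 nm^3

278.26


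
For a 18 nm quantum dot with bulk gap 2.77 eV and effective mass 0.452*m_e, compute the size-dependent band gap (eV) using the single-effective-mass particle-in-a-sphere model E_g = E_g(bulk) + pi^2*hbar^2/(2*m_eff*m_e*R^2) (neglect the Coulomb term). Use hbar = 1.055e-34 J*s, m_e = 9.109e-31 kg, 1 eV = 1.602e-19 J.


Radius R = 18/2 nm = 9e-09 m
Confinement energy dE = pi^2 * hbar^2 / (2 * m_eff * m_e * R^2)
dE = pi^2 * (1.055e-34)^2 / (2 * 0.452 * 9.109e-31 * (9e-09)^2) J, divided by 1.602e-19 J/eV
dE = 0.0103 eV
Total band gap = E_g(bulk) + dE = 2.77 + 0.0103 = 2.7803 eV

2.7803


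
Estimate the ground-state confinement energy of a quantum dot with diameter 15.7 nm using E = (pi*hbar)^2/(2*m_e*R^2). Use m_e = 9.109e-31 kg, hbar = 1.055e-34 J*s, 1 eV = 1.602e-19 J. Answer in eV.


Radius R = 15.7/2 = 7.85 nm = 7.85e-09 m
E = (pi * 1.055e-34)^2 / (2 * 9.109e-31 * (7.85e-09)^2)
E(J) = 9.78509e-22
E = E(J) / 1.602e-19 = 0.0061 eV

0.0061


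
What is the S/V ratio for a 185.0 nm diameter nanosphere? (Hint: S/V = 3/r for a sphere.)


Radius r = 185.0/2 = 92.5 nm
S/V = 3 / r = 3 / 92.5
S/V = 0.0324 nm^-1

0.0324


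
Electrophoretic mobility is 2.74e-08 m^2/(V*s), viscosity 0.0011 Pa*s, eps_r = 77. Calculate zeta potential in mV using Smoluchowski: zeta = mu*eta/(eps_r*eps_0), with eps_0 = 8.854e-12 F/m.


Smoluchowski equation: zeta = mu * eta / (eps_r * eps_0)
zeta = 2.74e-08 * 0.0011 / (77 * 8.854e-12)
zeta = 0.044209 V = 44.21 mV

44.21


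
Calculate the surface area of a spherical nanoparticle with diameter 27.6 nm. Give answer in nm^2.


Radius r = 27.6/2 = 13.8 nm
Surface area SA = 4 * pi * r^2
SA = 4 * pi * (13.8)^2
SA = 2393.14 nm^2

2393.14


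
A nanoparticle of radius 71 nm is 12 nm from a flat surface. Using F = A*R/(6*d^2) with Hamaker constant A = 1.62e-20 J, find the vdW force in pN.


Convert to SI: R = 71 nm = 7.1e-08 m, d = 12 nm = 1.2e-08 m
F = A * R / (6 * d^2)
F = 1.62e-20 * 7.1e-08 / (6 * (1.2e-08)^2)
F = 1.33125e-12 N = 1.331 pN

1.331


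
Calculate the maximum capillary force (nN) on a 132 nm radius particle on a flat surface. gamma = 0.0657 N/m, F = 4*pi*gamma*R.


Convert radius: R = 132 nm = 1.32e-07 m
F = 4 * pi * gamma * R
F = 4 * pi * 0.0657 * 1.32e-07
F = 1.08981e-07 N = 108.9806 nN

108.9806


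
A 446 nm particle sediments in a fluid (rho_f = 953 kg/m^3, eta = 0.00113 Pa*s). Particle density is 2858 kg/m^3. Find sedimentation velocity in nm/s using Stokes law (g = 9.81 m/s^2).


Radius R = 446/2 nm = 2.23e-07 m
Density difference = 2858 - 953 = 1905 kg/m^3
v = 2 * R^2 * (rho_p - rho_f) * g / (9 * eta)
v = 2 * (2.23e-07)^2 * 1905 * 9.81 / (9 * 0.00113)
v = 1.82761e-07 m/s = 182.7607 nm/s

182.7607


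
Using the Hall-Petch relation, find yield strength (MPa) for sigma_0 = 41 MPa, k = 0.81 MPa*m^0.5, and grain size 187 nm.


d = 187 nm = 1.87e-07 m
sqrt(d) = 0.000432435
Hall-Petch contribution = k / sqrt(d) = 0.81 / 0.000432435 = 1873.1 MPa
sigma = sigma_0 + k/sqrt(d) = 41 + 1873.1 = 1914.1 MPa

1914.1


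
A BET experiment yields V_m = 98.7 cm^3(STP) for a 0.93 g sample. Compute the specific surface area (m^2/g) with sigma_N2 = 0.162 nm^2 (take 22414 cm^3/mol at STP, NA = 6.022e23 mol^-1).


Number of moles in monolayer = V_m / 22414 = 98.7 / 22414 = 0.0044035
Number of molecules = moles * NA = 0.0044035 * 6.022e23
SA = molecules * sigma / mass
SA = (98.7 / 22414) * 6.022e23 * 0.162e-18 / 0.93
SA = 461.9 m^2/g

461.9


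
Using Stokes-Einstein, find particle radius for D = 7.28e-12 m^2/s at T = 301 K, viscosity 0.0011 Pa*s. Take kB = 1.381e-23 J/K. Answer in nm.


Stokes-Einstein: R = kB*T / (6*pi*eta*D)
R = 1.381e-23 * 301 / (6 * pi * 0.0011 * 7.28e-12)
R = 2.75382e-08 m = 27.54 nm

27.54


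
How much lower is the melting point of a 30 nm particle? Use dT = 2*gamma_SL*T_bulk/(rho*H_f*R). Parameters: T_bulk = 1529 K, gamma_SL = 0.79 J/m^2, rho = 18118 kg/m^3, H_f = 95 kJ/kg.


Radius R = 30/2 = 15 nm = 1.5e-08 m
Convert H_f = 95 kJ/kg = 95000 J/kg
dT = 2 * gamma_SL * T_bulk / (rho * H_f * R)
dT = 2 * 0.79 * 1529 / (18118 * 95000 * 1.5e-08)
dT = 93.6 K

93.6


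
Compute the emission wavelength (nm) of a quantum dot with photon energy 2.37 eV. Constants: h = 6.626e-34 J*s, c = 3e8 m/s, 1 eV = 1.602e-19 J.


Convert energy: E = 2.37 eV = 2.37 * 1.602e-19 = 3.79674e-19 J
lambda = h*c / E = 6.626e-34 * 3e8 / 3.79674e-19
lambda = 5.23554e-07 m = 523.6 nm

523.6


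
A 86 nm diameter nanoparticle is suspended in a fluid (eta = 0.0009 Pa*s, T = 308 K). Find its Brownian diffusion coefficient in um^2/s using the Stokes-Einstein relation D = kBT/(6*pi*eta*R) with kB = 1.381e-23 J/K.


Radius R = 86/2 = 43 nm = 4.3e-08 m
D = kB*T / (6*pi*eta*R)
D = 1.381e-23 * 308 / (6 * pi * 0.0009 * 4.3e-08)
D = 5.83086e-12 m^2/s = 5.831 um^2/s

5.831


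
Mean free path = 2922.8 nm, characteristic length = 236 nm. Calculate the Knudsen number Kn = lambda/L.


Knudsen number Kn = lambda / L
Kn = 2922.8 / 236
Kn = 12.3847

12.3847


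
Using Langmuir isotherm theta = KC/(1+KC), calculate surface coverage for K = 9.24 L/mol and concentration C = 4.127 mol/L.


Langmuir isotherm: theta = K*C / (1 + K*C)
K*C = 9.24 * 4.127 = 38.13348
theta = 38.13348 / (1 + 38.13348) = 38.13348 / 39.13348
theta = 0.9744

0.9744


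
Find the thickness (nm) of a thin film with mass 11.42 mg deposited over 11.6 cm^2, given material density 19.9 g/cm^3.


Convert: m = 11.42 mg = 1.1420e-05 kg, A = 11.6 cm^2 = 1.1600e-03 m^2, rho = 19.9 g/cm^3 = 19900 kg/m^3
t = m / (A * rho)
t = 1.1420e-05 / (1.1600e-03 * 19900)
t = 4.9471e-07 m = 494.7 nm

494.7


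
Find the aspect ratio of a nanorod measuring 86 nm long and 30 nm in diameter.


Aspect ratio AR = length / diameter
AR = 86 / 30
AR = 2.87

2.87


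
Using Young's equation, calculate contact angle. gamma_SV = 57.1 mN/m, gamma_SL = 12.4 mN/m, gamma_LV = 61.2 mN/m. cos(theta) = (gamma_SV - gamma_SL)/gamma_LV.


cos(theta) = (gamma_SV - gamma_SL) / gamma_LV
cos(theta) = (57.1 - 12.4) / 61.2
cos(theta) = 0.730392
theta = arccos(0.730392) = 43.08 degrees

43.08


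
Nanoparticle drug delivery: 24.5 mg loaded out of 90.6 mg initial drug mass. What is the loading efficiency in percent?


Drug loading efficiency = (drug loaded / drug initial) * 100
DLE = 24.5 / 90.6 * 100
DLE = 0.2704 * 100
DLE = 27.04%

27.04


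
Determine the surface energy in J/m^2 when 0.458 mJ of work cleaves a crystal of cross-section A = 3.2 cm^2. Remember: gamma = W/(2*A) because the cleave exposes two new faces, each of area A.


Convert: A = 3.2 cm^2 = 0.00032 m^2, W = 0.458 mJ = 0.000458 J
Cleaving exposes two faces of area A, so total new surface = 2*A and gamma = W / (2*A)
gamma = 0.000458 / (2 * 0.00032)
gamma = 0.716 J/m^2

0.716


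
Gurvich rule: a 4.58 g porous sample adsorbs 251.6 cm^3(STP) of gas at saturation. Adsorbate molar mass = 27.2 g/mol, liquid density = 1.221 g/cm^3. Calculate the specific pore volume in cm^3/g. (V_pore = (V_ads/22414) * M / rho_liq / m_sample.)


Moles adsorbed n = V_ads / 22414 = 251.6 / 22414 = 1.122513e-02 mol
Liquid volume V_liq = n * M / rho_liq = 1.122513e-02 * 27.2 / 1.221 = 0.25006 cm^3
Specific pore volume V_pore = V_liq / m_sample = 0.25006 / 4.58
V_pore = 0.0546 cm^3/g

0.0546


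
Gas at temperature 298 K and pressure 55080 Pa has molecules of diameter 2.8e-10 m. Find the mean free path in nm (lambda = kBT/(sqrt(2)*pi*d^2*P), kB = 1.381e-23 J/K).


Mean free path: lambda = kB*T / (sqrt(2) * pi * d^2 * P)
lambda = 1.381e-23 * 298 / (sqrt(2) * pi * (2.8e-10)^2 * 55080)
lambda = 2.14504e-07 m
lambda = 214.5 nm

214.5


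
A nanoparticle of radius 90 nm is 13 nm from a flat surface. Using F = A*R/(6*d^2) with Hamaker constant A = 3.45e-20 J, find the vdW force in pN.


Convert to SI: R = 90 nm = 9e-08 m, d = 13 nm = 1.3e-08 m
F = A * R / (6 * d^2)
F = 3.45e-20 * 9e-08 / (6 * (1.3e-08)^2)
F = 3.06213e-12 N = 3.062 pN

3.062


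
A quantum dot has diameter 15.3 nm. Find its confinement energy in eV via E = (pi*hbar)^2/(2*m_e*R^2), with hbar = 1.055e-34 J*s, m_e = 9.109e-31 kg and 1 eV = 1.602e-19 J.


Radius R = 15.3/2 = 7.65 nm = 7.65e-09 m
E = (pi * 1.055e-34)^2 / (2 * 9.109e-31 * (7.65e-09)^2)
E(J) = 1.03034e-21
E = E(J) / 1.602e-19 = 0.0064 eV

0.0064


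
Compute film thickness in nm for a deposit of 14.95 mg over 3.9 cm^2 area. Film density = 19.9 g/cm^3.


Convert: m = 14.95 mg = 1.4950e-05 kg, A = 3.9 cm^2 = 3.9000e-04 m^2, rho = 19.9 g/cm^3 = 19900 kg/m^3
t = m / (A * rho)
t = 1.4950e-05 / (3.9000e-04 * 19900)
t = 1.9263e-06 m = 1926.3 nm

1926.3


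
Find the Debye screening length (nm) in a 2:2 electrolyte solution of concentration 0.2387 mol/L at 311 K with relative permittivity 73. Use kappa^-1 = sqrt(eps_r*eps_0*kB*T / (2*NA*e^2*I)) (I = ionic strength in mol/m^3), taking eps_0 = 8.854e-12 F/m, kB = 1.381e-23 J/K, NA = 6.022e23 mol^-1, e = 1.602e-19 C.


Ionic strength I = 0.2387 * 2^2 * 1000 = 954.8 mol/m^3
kappa^-1 = sqrt(73 * 8.854e-12 * 1.381e-23 * 311 / (2 * 6.022e23 * (1.602e-19)^2 * 954.8))
kappa^-1 = 0.307 nm

0.307
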